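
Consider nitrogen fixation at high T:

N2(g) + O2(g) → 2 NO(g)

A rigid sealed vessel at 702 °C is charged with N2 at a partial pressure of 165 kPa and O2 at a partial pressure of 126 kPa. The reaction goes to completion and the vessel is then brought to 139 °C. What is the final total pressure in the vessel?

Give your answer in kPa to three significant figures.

123 kPa

Because the vessel is rigid and T is held at 702 °C, work the stoichiometry in partial pressures (P_i = n_iRT/V).
P(O2) required for 165 kPa of N2 = (1/1) × 165 = 165.0 kPa; available 126 kPa, so O2 is limiting.
P(N2) remaining = 165 − (1/1) × 126 = 39.00 kPa
P(gaseous products) = (2)/1 × 126 = 252.0 kPa
P_total at 702 °C = 39.00 + 252.0 = 291.0 kPa
Scaling to 139 °C: P = 291.0 × 412.15/975.15 = 123.0 kPa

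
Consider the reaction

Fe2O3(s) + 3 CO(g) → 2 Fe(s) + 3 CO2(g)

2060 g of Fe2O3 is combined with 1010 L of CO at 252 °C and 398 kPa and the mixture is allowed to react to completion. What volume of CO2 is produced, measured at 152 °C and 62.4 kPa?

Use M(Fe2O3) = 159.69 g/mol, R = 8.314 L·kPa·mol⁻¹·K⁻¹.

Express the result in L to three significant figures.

2190 L

n(Fe2O3) = 2060 / 159.69 = 12.90 mol
n(CO) = PV/RT = (398 × 1010) / (8.314 × 525.15) = 92.07 mol
For 12.90 mol Fe2O3, stoichiometry requires (3/1) × 12.90 = 38.70 mol CO; 92.07 mol is available, so Fe2O3 is limiting.
n(CO2) = (3/1) × 12.90 = 38.70 mol
V(CO2) = nRT/P = 38.70 × 8.314 × 425.15 / 62.4 = 2192 L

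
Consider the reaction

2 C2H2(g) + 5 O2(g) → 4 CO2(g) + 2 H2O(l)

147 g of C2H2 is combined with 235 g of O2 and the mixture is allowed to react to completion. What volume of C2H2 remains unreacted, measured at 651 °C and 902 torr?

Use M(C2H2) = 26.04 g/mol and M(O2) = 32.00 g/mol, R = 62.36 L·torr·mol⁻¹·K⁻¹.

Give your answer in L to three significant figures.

n(C2H2) = 147 / 26.04 = 5.645 mol
n(O2) = 235 / 32.00 = 7.344 mol
For 5.645 mol C2H2, stoichiometry requires (5/2) × 5.645 = 14.11 mol O2; 7.344 mol is available, so O2 is limiting.
n(C2H2) consumed = (2/5) × 7.344 = 2.938 mol; remaining = 5.645 − 2.938 = 2.707 mol
V(C2H2) = nRT/P = 2.707 × 62.36 × 924.15 / 902 = 173.0 L

173 L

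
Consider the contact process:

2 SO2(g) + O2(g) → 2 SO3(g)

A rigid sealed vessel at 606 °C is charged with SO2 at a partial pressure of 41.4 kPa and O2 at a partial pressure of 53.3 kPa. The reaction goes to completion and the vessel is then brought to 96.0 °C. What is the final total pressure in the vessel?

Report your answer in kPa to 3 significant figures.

With V and T fixed, P_i ∝ n_i, so the mole ratios apply directly to partial pressures at 606 °C.
P(O2) required for 41.4 kPa of SO2 = (1/2) × 41.4 = 20.70 kPa; available 53.3 kPa, so SO2 is limiting.
P(O2) remaining = 53.3 − (1/2) × 41.4 = 32.60 kPa
P(gaseous products) = (2)/2 × 41.4 = 41.40 kPa
P_total at 606 °C = 32.60 + 41.40 = 74.00 kPa
Scaling to 96.0 °C: P = 74.00 × 369.15/879.15 = 31.07 kPa

31.1 kPa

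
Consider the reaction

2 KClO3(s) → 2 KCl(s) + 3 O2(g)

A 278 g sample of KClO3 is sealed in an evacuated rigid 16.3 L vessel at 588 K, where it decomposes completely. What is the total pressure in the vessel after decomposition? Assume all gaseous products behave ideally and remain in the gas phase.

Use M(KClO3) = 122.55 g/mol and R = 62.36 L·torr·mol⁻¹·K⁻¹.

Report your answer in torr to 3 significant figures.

n(KClO3) = 278 / 122.55 = 2.268 mol
n(gas produced) = (3/2) × 2.268 = 3.402 mol
P = nRT/V = 3.402 × 62.36 × 588 / 16.3 = 7653 torr

7650 torr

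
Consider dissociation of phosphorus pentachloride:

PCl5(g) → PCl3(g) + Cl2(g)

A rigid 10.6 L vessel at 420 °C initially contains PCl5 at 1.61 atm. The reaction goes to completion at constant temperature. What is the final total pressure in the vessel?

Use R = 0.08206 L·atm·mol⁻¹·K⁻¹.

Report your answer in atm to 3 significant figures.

3.22 atm

At constant T and V, P ∝ n(gas): 1 mol gas → 2 mol gas.
P_final = (2/1) × 1.61 = 3.220 atm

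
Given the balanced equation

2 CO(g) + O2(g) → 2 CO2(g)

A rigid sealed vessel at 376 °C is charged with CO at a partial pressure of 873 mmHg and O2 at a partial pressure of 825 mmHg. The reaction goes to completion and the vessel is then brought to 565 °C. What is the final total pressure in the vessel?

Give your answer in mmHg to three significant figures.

1630 mmHg

With V and T fixed, P_i ∝ n_i, so the mole ratios apply directly to partial pressures at 376 °C.
P(O2) required for 873 mmHg of CO = (1/2) × 873 = 436.5 mmHg; available 825 mmHg, so CO is limiting.
P(O2) remaining = 825 − (1/2) × 873 = 388.5 mmHg
P(gaseous products) = (2)/2 × 873 = 873.0 mmHg
P_total at 376 °C = 388.5 + 873.0 = 1262 mmHg
Scaling to 565 °C: P = 1262 × 838.15/649.15 = 1629 mmHg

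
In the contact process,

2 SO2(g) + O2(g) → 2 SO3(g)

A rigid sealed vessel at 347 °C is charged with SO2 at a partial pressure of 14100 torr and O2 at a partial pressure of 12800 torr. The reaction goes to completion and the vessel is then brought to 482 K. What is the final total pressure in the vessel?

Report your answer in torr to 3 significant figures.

15400 torr

Because the vessel is rigid and T is held at 347 °C, work the stoichiometry in partial pressures (P_i = n_iRT/V).
P(O2) required for 14100 torr of SO2 = (1/2) × 14100 = 7050 torr; available 12800 torr, so SO2 is limiting.
P(O2) remaining = 12800 − (1/2) × 14100 = 5750 torr
P(gaseous products) = (2)/2 × 14100 = 14100 torr
P_total at 347 °C = 5750 + 14100 = 19850 torr
Scaling to 482 K: P = 19850 × 482/620.15 = 15430 torr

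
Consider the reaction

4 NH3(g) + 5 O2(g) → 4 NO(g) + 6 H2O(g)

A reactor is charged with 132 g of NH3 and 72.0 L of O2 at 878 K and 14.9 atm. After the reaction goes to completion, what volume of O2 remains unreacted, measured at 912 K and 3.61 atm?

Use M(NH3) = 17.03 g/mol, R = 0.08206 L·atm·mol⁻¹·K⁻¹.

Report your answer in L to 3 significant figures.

n(NH3) = 132 / 17.03 = 7.751 mol
n(O2) = PV/RT = (14.9 × 72.0) / (0.08206 × 878) = 14.89 mol
For 7.751 mol NH3, stoichiometry requires (5/4) × 7.751 = 9.689 mol O2; 14.89 mol is available, so NH3 is limiting.
n(O2) consumed = (5/4) × 7.751 = 9.689 mol; remaining = 14.89 − 9.689 = 5.201 mol
V(O2) = nRT/P = 5.201 × 0.08206 × 912 / 3.61 = 107.8 L

108 L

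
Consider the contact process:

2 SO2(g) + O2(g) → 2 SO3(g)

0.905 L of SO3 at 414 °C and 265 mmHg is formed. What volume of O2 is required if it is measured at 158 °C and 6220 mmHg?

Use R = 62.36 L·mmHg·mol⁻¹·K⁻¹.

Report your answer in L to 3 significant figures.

n(SO3) = PV/RT = (265 × 0.905) / (62.36 × 687.15) = 0.005597 mol
n(O2) = (1/2) × 0.005597 = 0.002799 mol
V = nRT/P = 0.002799 × 62.36 × 431.15 / 6220 = 0.01210 L

0.0121 L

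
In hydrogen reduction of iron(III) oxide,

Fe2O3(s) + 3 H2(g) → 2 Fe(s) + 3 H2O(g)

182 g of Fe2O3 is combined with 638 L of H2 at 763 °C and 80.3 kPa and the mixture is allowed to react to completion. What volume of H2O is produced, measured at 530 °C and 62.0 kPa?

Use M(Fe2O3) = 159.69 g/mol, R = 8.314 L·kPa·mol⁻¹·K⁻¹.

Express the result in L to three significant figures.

n(Fe2O3) = 182 / 159.69 = 1.140 mol
n(H2) = PV/RT = (80.3 × 638) / (8.314 × 1036.15) = 5.947 mol
For 1.140 mol Fe2O3, stoichiometry requires (3/1) × 1.140 = 3.420 mol H2; 5.947 mol is available, so Fe2O3 is limiting.
n(H2O) = (3/1) × 1.140 = 3.420 mol
V(H2O) = nRT/P = 3.420 × 8.314 × 803.15 / 62.0 = 368.3 L

368 L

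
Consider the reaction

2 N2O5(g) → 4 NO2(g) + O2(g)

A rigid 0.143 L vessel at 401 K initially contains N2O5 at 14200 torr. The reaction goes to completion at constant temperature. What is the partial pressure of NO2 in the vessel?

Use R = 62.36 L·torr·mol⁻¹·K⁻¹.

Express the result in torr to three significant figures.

n(N2O5)₀ = PV/RT = (14200 × 0.143) / (62.36 × 401) = 0.08120 mol
n(NO2) = (4/2) × 0.08120 = 0.1624 mol
P(NO2) = nRT/V = 0.1624 × 62.36 × 401 / 0.143 = 28400 torr

28400 torr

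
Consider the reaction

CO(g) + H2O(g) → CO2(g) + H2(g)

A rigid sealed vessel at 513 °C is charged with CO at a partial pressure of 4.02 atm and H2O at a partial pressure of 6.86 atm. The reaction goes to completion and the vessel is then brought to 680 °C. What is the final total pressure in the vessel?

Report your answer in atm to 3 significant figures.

Because the vessel is rigid and T is held at 513 °C, work the stoichiometry in partial pressures (P_i = n_iRT/V).
P(H2O) required for 4.02 atm of CO = (1/1) × 4.02 = 4.020 atm; available 6.86 atm, so CO is limiting.
P(H2O) remaining = 6.86 − (1/1) × 4.02 = 2.840 atm
P(gaseous products) = (1+1)/1 × 4.02 = 8.040 atm
P_total at 513 °C = 2.840 + 8.040 = 10.88 atm
Scaling to 680 °C: P = 10.88 × 953.15/786.15 = 13.19 atm

13.2 atm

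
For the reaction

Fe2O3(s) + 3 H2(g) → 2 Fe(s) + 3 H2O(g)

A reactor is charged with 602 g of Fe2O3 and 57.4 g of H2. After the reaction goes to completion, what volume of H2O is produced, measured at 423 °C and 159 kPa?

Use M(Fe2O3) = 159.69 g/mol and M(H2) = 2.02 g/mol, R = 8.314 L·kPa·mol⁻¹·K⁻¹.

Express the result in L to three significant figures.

n(Fe2O3) = 602 / 159.69 = 3.770 mol
n(H2) = 57.4 / 2.02 = 28.42 mol
For 3.770 mol Fe2O3, stoichiometry requires (3/1) × 3.770 = 11.31 mol H2; 28.42 mol is available, so Fe2O3 is limiting.
n(H2O) = (3/1) × 3.770 = 11.31 mol
V(H2O) = nRT/P = 11.31 × 8.314 × 696.15 / 159 = 411.7 L

412 L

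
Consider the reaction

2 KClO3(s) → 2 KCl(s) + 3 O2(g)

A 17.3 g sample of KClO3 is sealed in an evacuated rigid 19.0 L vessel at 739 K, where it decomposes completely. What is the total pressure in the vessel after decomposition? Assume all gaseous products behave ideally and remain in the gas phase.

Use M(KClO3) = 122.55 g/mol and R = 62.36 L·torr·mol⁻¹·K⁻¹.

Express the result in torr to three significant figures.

514 torr

n(KClO3) = 17.3 / 122.55 = 0.1412 mol
n(gas produced) = (3/2) × 0.1412 = 0.2118 mol
P = nRT/V = 0.2118 × 62.36 × 739 / 19.0 = 513.7 torr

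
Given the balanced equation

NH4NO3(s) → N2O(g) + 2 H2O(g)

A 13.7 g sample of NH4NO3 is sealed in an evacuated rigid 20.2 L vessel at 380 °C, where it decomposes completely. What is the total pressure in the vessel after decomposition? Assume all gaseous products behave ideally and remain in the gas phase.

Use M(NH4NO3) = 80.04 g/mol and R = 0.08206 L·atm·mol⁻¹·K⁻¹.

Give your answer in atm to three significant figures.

n(NH4NO3) = 13.7 / 80.04 = 0.1712 mol
n(gas produced) = (3/1) × 0.1712 = 0.5136 mol
P = nRT/V = 0.5136 × 0.08206 × 653.15 / 20.2 = 1.363 atm

1.36 atm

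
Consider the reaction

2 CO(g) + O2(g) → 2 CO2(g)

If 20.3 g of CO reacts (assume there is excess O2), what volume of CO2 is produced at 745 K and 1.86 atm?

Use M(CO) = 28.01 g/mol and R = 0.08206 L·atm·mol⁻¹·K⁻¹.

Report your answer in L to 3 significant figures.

n(CO) = 20.30 / 28.01 = 0.7247 mol
n(CO2) = (2/2) × 0.7247 = 0.7247 mol
V = nRT/P = 0.7247 × 0.08206 × 745 / 1.86 = 23.82 L

23.8 L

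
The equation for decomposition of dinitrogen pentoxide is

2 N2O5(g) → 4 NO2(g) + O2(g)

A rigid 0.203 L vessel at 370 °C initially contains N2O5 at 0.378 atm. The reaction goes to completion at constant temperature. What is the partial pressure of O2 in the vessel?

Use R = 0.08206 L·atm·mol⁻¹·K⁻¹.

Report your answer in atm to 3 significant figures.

0.189 atm

n(N2O5)₀ = PV/RT = (0.378 × 0.203) / (0.08206 × 643.15) = 0.001454 mol
n(O2) = (1/2) × 0.001454 = 0.0007270 mol
P(O2) = nRT/V = 0.0007270 × 0.08206 × 643.15 / 0.203 = 0.1890 atm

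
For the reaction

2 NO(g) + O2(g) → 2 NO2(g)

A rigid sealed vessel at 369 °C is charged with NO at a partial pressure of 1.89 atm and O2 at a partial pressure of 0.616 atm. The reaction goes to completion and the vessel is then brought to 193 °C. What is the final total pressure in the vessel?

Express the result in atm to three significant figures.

1.37 atm

With V and T fixed, P_i ∝ n_i, so the mole ratios apply directly to partial pressures at 369 °C.
P(O2) required for 1.89 atm of NO = (1/2) × 1.89 = 0.9450 atm; available 0.616 atm, so O2 is limiting.
P(NO) remaining = 1.89 − (2/1) × 0.616 = 0.6580 atm
P(gaseous products) = (2)/1 × 0.616 = 1.232 atm
P_total at 369 °C = 0.6580 + 1.232 = 1.890 atm
Scaling to 193 °C: P = 1.890 × 466.15/642.15 = 1.372 atm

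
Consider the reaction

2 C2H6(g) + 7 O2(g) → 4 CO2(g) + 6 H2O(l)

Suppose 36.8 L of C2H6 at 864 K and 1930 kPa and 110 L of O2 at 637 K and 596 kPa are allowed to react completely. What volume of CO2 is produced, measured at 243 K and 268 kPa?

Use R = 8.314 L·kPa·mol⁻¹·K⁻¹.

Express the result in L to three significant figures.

n(C2H6) = PV/RT = (1930 × 36.8) / (8.314 × 864) = 9.887 mol
n(O2) = PV/RT = (596 × 110) / (8.314 × 637) = 12.38 mol
For 9.887 mol C2H6, stoichiometry requires (7/2) × 9.887 = 34.60 mol O2; 12.38 mol is available, so O2 is limiting.
n(CO2) = (4/7) × 12.38 = 7.074 mol
V(CO2) = nRT/P = 7.074 × 8.314 × 243 / 268 = 53.33 L

53.3 L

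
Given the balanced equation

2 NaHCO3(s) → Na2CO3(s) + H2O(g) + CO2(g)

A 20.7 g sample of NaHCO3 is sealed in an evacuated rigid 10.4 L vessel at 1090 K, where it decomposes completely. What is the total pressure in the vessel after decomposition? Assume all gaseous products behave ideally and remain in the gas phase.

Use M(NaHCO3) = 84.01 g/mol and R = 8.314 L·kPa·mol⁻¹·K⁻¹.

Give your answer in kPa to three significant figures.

215 kPa

n(NaHCO3) = 20.7 / 84.01 = 0.2464 mol
n(gas produced) = (2/2) × 0.2464 = 0.2464 mol
P = nRT/V = 0.2464 × 8.314 × 1090 / 10.4 = 214.7 kPa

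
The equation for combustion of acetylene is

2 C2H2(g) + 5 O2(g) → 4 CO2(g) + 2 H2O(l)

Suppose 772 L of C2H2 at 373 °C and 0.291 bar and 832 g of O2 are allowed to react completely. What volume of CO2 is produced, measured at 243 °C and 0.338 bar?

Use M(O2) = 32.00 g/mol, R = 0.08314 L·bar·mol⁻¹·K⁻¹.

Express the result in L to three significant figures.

1060 L

n(C2H2) = PV/RT = (0.291 × 772) / (0.08314 × 646.15) = 4.182 mol
n(O2) = 832 / 32.00 = 26.00 mol
For 4.182 mol C2H2, stoichiometry requires (5/2) × 4.182 = 10.46 mol O2; 26.00 mol is available, so C2H2 is limiting.
n(CO2) = (4/2) × 4.182 = 8.364 mol
V(CO2) = nRT/P = 8.364 × 0.08314 × 516.15 / 0.338 = 1062 L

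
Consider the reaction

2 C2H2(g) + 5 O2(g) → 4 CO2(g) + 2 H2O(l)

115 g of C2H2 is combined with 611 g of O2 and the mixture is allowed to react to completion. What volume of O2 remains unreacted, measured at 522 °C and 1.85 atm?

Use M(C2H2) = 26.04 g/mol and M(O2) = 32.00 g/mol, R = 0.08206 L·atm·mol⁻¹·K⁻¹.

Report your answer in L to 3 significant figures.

n(C2H2) = 115 / 26.04 = 4.416 mol
n(O2) = 611 / 32.00 = 19.09 mol
For 4.416 mol C2H2, stoichiometry requires (5/2) × 4.416 = 11.04 mol O2; 19.09 mol is available, so C2H2 is limiting.
n(O2) consumed = (5/2) × 4.416 = 11.04 mol; remaining = 19.09 − 11.04 = 8.050 mol
V(O2) = nRT/P = 8.050 × 0.08206 × 795.15 / 1.85 = 283.9 L

284 L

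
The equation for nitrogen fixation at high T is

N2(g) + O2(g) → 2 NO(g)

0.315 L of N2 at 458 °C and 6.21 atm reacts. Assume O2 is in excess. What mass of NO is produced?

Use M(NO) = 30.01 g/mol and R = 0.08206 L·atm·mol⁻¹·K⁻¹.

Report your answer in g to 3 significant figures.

n(N2) = PV/RT = (6.21 × 0.315) / (0.08206 × 731.15) = 0.03260 mol
n(NO) = (2/1) × 0.03260 = 0.06520 mol
m(NO) = 0.06520 × 30.01 = 1.957 g

1.96 g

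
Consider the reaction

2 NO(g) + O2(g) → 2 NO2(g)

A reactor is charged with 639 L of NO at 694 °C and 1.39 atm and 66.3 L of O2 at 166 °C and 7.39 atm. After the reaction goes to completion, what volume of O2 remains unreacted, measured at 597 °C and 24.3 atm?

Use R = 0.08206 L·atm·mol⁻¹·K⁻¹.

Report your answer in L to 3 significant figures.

23.5 L

n(NO) = PV/RT = (1.39 × 639) / (0.08206 × 967.15) = 11.19 mol
n(O2) = PV/RT = (7.39 × 66.3) / (0.08206 × 439.15) = 13.60 mol
For 11.19 mol NO, stoichiometry requires (1/2) × 11.19 = 5.595 mol O2; 13.60 mol is available, so NO is limiting.
n(O2) consumed = (1/2) × 11.19 = 5.595 mol; remaining = 13.60 − 5.595 = 8.005 mol
V(O2) = nRT/P = 8.005 × 0.08206 × 870.15 / 24.3 = 23.52 L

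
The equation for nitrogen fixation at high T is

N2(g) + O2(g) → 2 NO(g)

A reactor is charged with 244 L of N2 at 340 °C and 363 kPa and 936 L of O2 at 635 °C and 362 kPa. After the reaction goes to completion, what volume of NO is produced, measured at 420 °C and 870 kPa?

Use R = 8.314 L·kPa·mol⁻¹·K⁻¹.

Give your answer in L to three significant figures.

230 L

n(N2) = PV/RT = (363 × 244) / (8.314 × 613.15) = 17.37 mol
n(O2) = PV/RT = (362 × 936) / (8.314 × 908.15) = 44.88 mol
For 17.37 mol N2, stoichiometry requires (1/1) × 17.37 = 17.37 mol O2; 44.88 mol is available, so N2 is limiting.
n(NO) = (2/1) × 17.37 = 34.74 mol
V(NO) = nRT/P = 34.74 × 8.314 × 693.15 / 870 = 230.1 L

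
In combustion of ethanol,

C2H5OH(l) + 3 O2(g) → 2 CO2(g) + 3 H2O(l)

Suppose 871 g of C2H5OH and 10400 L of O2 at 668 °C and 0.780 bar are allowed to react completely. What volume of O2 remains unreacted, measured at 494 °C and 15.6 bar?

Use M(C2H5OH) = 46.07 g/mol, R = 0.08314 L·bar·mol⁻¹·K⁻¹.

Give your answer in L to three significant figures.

192 L

n(C2H5OH) = 871 / 46.07 = 18.91 mol
n(O2) = PV/RT = (0.780 × 10400) / (0.08314 × 941.15) = 103.7 mol
For 18.91 mol C2H5OH, stoichiometry requires (3/1) × 18.91 = 56.73 mol O2; 103.7 mol is available, so C2H5OH is limiting.
n(O2) consumed = (3/1) × 18.91 = 56.73 mol; remaining = 103.7 − 56.73 = 46.97 mol
V(O2) = nRT/P = 46.97 × 0.08314 × 767.15 / 15.6 = 192.0 L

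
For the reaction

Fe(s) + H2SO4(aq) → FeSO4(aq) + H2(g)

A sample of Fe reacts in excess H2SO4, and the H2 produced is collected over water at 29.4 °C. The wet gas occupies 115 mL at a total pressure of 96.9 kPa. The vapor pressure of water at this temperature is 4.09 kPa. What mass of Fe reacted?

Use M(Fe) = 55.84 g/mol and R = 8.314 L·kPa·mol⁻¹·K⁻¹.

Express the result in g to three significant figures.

0.237 g

P(H2) = 96.9 − 4.09 = 92.81 kPa
n(H2) = PV/RT = (92.81 × 0.1150) / (8.314 × 302.55) = 0.004243 mol
n(Fe) = (1/1) × 0.004243 = 0.004243 mol
m(Fe) = 0.004243 × 55.84 = 0.2369 g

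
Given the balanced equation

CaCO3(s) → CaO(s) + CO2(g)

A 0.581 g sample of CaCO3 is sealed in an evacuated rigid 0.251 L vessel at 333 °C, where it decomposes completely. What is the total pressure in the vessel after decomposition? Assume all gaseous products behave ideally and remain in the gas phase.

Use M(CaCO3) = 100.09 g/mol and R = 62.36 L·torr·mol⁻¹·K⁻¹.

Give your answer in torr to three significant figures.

n(CaCO3) = 0.581 / 100.09 = 0.005805 mol
n(gas produced) = (1/1) × 0.005805 = 0.005805 mol
P = nRT/V = 0.005805 × 62.36 × 606.15 / 0.251 = 874.2 torr

874 torr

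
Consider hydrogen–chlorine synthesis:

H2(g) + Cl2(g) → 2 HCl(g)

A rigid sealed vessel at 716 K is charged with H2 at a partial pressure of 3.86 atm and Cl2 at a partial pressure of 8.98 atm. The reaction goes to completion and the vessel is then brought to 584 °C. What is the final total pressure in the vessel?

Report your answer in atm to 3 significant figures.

15.4 atm

Because the vessel is rigid and T is held at 716 K, work the stoichiometry in partial pressures (P_i = n_iRT/V).
P(Cl2) required for 3.86 atm of H2 = (1/1) × 3.86 = 3.860 atm; available 8.98 atm, so H2 is limiting.
P(Cl2) remaining = 8.98 − (1/1) × 3.86 = 5.120 atm
P(gaseous products) = (2)/1 × 3.86 = 7.720 atm
P_total at 716 K = 5.120 + 7.720 = 12.84 atm
Scaling to 584 °C: P = 12.84 × 857.15/716 = 15.37 atm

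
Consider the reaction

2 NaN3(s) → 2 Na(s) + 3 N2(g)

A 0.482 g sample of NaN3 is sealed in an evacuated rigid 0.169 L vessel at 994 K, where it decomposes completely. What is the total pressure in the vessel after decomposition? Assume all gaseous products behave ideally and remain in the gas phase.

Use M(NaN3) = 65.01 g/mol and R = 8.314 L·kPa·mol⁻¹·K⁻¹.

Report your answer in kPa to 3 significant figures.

n(NaN3) = 0.482 / 65.01 = 0.007414 mol
n(gas produced) = (3/2) × 0.007414 = 0.01112 mol
P = nRT/V = 0.01112 × 8.314 × 994 / 0.169 = 543.8 kPa

544 kPa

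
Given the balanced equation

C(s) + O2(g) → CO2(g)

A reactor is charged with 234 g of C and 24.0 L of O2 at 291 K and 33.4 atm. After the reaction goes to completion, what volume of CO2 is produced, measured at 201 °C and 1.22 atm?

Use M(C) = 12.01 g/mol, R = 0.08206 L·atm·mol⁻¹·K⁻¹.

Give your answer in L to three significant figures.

n(C) = 234 / 12.01 = 19.48 mol
n(O2) = PV/RT = (33.4 × 24.0) / (0.08206 × 291) = 33.57 mol
For 19.48 mol C, stoichiometry requires (1/1) × 19.48 = 19.48 mol O2; 33.57 mol is available, so C is limiting.
n(CO2) = (1/1) × 19.48 = 19.48 mol
V(CO2) = nRT/P = 19.48 × 0.08206 × 474.15 / 1.22 = 621.3 L

621 L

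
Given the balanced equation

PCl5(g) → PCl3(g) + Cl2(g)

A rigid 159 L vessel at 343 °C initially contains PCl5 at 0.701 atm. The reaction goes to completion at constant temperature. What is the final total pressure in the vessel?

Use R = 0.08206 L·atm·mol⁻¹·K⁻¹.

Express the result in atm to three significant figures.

1.40 atm

At constant T and V, P ∝ n(gas): 1 mol gas → 2 mol gas.
P_final = (2/1) × 0.701 = 1.402 atm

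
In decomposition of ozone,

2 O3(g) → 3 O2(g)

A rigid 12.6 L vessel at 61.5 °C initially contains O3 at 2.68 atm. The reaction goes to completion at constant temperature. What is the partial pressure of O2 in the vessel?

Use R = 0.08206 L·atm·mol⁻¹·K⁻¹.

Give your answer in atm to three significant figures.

4.02 atm

n(O3)₀ = PV/RT = (2.68 × 12.6) / (0.08206 × 334.65) = 1.230 mol
n(O2) = (3/2) × 1.230 = 1.845 mol
P(O2) = nRT/V = 1.845 × 0.08206 × 334.65 / 12.6 = 4.021 atm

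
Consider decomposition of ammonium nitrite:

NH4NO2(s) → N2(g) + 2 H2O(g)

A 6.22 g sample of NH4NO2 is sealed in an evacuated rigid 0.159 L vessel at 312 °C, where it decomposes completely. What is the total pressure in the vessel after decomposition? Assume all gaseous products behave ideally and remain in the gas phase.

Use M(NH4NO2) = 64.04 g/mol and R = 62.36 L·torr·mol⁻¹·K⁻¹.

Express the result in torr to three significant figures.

n(NH4NO2) = 6.22 / 64.04 = 0.09713 mol
n(gas produced) = (3/1) × 0.09713 = 0.2914 mol
P = nRT/V = 0.2914 × 62.36 × 585.15 / 0.159 = 66880 torr

66900 torr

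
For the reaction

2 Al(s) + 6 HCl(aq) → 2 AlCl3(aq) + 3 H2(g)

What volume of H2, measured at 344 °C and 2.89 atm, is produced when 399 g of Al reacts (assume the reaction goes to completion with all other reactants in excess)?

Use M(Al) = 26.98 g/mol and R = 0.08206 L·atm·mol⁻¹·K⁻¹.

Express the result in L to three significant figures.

389 L

n(Al) = 399.0 / 26.98 = 14.79 mol
n(H2) = (3/2) × 14.79 = 22.18 mol
V = nRT/P = 22.18 × 0.08206 × 617.15 / 2.89 = 388.7 L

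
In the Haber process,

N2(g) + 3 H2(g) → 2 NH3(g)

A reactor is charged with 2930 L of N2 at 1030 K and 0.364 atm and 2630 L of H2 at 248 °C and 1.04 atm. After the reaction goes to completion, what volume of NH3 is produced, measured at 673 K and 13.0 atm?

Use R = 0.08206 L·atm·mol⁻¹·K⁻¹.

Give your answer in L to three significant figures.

n(N2) = PV/RT = (0.364 × 2930) / (0.08206 × 1030) = 12.62 mol
n(H2) = PV/RT = (1.04 × 2630) / (0.08206 × 521.15) = 63.96 mol
For 12.62 mol N2, stoichiometry requires (3/1) × 12.62 = 37.86 mol H2; 63.96 mol is available, so N2 is limiting.
n(NH3) = (2/1) × 12.62 = 25.24 mol
V(NH3) = nRT/P = 25.24 × 0.08206 × 673 / 13.0 = 107.2 L

107 L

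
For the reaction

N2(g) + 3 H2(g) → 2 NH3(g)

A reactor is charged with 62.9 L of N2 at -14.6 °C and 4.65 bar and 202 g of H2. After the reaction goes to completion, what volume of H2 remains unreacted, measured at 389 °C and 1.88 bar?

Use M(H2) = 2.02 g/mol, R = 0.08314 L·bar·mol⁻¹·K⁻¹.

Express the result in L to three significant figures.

1730 L

n(N2) = PV/RT = (4.65 × 62.9) / (0.08314 × 258.55) = 13.61 mol
n(H2) = 202 / 2.02 = 100.0 mol
For 13.61 mol N2, stoichiometry requires (3/1) × 13.61 = 40.83 mol H2; 100.0 mol is available, so N2 is limiting.
n(H2) consumed = (3/1) × 13.61 = 40.83 mol; remaining = 100.0 − 40.83 = 59.17 mol
V(H2) = nRT/P = 59.17 × 0.08314 × 662.15 / 1.88 = 1733 L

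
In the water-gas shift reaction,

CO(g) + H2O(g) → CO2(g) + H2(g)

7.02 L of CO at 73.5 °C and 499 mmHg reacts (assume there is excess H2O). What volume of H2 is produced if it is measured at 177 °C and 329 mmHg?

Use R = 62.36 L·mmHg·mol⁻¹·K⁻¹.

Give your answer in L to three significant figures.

13.8 L

n(CO) = PV/RT = (499 × 7.02) / (62.36 × 346.65) = 0.1620 mol
n(H2) = (1/1) × 0.1620 = 0.1620 mol
V = nRT/P = 0.1620 × 62.36 × 450.15 / 329 = 13.82 L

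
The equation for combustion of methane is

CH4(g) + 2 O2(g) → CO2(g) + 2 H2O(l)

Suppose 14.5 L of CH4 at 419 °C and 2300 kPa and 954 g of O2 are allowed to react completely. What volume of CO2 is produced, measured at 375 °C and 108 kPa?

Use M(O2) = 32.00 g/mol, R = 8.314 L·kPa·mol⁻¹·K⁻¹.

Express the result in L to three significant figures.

289 L

n(CH4) = PV/RT = (2300 × 14.5) / (8.314 × 692.15) = 5.795 mol
n(O2) = 954 / 32.00 = 29.81 mol
For 5.795 mol CH4, stoichiometry requires (2/1) × 5.795 = 11.59 mol O2; 29.81 mol is available, so CH4 is limiting.
n(CO2) = (1/1) × 5.795 = 5.795 mol
V(CO2) = nRT/P = 5.795 × 8.314 × 648.15 / 108 = 289.1 L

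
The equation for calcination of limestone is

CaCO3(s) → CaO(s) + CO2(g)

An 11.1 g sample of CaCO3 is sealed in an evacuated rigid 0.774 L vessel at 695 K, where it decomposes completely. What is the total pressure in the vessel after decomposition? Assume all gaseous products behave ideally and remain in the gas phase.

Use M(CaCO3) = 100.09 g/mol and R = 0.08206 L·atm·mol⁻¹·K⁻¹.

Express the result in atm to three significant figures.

8.17 atm

n(CaCO3) = 11.1 / 100.09 = 0.1109 mol
n(gas produced) = (1/1) × 0.1109 = 0.1109 mol
P = nRT/V = 0.1109 × 0.08206 × 695 / 0.774 = 8.172 atm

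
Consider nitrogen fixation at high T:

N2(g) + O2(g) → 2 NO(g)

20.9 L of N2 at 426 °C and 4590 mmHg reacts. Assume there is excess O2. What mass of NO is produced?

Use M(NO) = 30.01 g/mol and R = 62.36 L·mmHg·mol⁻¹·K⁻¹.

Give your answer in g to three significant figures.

132 g

n(N2) = PV/RT = (4590 × 20.9) / (62.36 × 699.15) = 2.200 mol
n(NO) = (2/1) × 2.200 = 4.400 mol
m(NO) = 4.400 × 30.01 = 132.0 g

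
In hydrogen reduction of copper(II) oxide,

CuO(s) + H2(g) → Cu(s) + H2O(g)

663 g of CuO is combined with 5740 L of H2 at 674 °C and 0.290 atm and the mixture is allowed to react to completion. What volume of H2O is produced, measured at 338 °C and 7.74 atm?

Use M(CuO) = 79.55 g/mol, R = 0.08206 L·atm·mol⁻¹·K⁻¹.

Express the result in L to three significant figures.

54.0 L

n(CuO) = 663 / 79.55 = 8.334 mol
n(H2) = PV/RT = (0.290 × 5740) / (0.08206 × 947.15) = 21.42 mol
For 8.334 mol CuO, stoichiometry requires (1/1) × 8.334 = 8.334 mol H2; 21.42 mol is available, so CuO is limiting.
n(H2O) = (1/1) × 8.334 = 8.334 mol
V(H2O) = nRT/P = 8.334 × 0.08206 × 611.15 / 7.74 = 54.00 L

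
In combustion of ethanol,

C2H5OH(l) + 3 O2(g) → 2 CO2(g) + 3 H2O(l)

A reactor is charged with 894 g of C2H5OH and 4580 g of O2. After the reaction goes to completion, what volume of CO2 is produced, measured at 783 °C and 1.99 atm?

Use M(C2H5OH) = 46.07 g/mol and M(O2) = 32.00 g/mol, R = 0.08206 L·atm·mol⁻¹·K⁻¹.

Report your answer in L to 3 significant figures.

n(C2H5OH) = 894 / 46.07 = 19.41 mol
n(O2) = 4580 / 32.00 = 143.1 mol
For 19.41 mol C2H5OH, stoichiometry requires (3/1) × 19.41 = 58.23 mol O2; 143.1 mol is available, so C2H5OH is limiting.
n(CO2) = (2/1) × 19.41 = 38.82 mol
V(CO2) = nRT/P = 38.82 × 0.08206 × 1056.15 / 1.99 = 1691 L

1690 L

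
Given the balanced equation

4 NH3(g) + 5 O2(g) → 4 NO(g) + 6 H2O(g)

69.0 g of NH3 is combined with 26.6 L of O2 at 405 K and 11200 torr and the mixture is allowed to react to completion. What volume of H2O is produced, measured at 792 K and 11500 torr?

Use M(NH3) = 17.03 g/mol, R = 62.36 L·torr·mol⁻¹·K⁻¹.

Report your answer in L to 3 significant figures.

n(NH3) = 69.0 / 17.03 = 4.052 mol
n(O2) = PV/RT = (11200 × 26.6) / (62.36 × 405) = 11.80 mol
For 4.052 mol NH3, stoichiometry requires (5/4) × 4.052 = 5.065 mol O2; 11.80 mol is available, so NH3 is limiting.
n(H2O) = (6/4) × 4.052 = 6.078 mol
V(H2O) = nRT/P = 6.078 × 62.36 × 792 / 11500 = 26.10 L

26.1 L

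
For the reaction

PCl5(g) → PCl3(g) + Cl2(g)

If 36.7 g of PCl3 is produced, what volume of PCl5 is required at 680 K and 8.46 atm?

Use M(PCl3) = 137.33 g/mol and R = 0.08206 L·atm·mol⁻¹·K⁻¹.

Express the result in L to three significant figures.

n(PCl3) = 36.70 / 137.33 = 0.2672 mol
n(PCl5) = (1/1) × 0.2672 = 0.2672 mol
V = nRT/P = 0.2672 × 0.08206 × 680 / 8.46 = 1.762 L

1.76 L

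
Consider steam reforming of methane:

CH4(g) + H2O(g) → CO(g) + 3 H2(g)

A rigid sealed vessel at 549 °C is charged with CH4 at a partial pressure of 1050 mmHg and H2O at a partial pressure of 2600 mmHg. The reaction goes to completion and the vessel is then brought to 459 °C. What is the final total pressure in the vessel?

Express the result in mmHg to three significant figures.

5120 mmHg

At constant V, partial pressures at 549 °C are proportional to moles, so apply stoichiometry directly to pressures.
P(H2O) required for 1050 mmHg of CH4 = (1/1) × 1050 = 1050 mmHg; available 2600 mmHg, so CH4 is limiting.
P(H2O) remaining = 2600 − (1/1) × 1050 = 1550 mmHg
P(gaseous products) = (1+3)/1 × 1050 = 4200 mmHg
P_total at 549 °C = 1550 + 4200 = 5750 mmHg
Scaling to 459 °C: P = 5750 × 732.15/822.15 = 5121 mmHg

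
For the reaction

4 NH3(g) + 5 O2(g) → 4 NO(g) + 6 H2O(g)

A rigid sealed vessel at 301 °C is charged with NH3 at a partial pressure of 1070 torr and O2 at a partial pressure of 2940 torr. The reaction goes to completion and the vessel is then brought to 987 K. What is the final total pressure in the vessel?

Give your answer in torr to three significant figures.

7350 torr

With V and T fixed, P_i ∝ n_i, so the mole ratios apply directly to partial pressures at 301 °C.
P(O2) required for 1070 torr of NH3 = (5/4) × 1070 = 1338 torr; available 2940 torr, so NH3 is limiting.
P(O2) remaining = 2940 − (5/4) × 1070 = 1602 torr
P(gaseous products) = (4+6)/4 × 1070 = 2675 torr
P_total at 301 °C = 1602 + 2675 = 4277 torr
Scaling to 987 K: P = 4277 × 987/574.15 = 7352 torr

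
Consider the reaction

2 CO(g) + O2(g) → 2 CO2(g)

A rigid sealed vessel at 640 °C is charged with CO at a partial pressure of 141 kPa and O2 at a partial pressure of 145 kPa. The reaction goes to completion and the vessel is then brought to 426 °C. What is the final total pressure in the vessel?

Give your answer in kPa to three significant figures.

With V and T fixed, P_i ∝ n_i, so the mole ratios apply directly to partial pressures at 640 °C.
P(O2) required for 141 kPa of CO = (1/2) × 141 = 70.50 kPa; available 145 kPa, so CO is limiting.
P(O2) remaining = 145 − (1/2) × 141 = 74.50 kPa
P(gaseous products) = (2)/2 × 141 = 141.0 kPa
P_total at 640 °C = 74.50 + 141.0 = 215.5 kPa
Scaling to 426 °C: P = 215.5 × 699.15/913.15 = 165.0 kPa

165 kPa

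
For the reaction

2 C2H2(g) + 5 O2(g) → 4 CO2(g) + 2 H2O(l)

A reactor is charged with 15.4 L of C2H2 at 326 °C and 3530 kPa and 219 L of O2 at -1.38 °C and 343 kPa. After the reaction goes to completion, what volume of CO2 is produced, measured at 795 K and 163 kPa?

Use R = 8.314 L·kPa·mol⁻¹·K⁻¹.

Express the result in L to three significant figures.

n(C2H2) = PV/RT = (3530 × 15.4) / (8.314 × 599.15) = 10.91 mol
n(O2) = PV/RT = (343 × 219) / (8.314 × 271.77) = 33.25 mol
For 10.91 mol C2H2, stoichiometry requires (5/2) × 10.91 = 27.27 mol O2; 33.25 mol is available, so C2H2 is limiting.
n(CO2) = (4/2) × 10.91 = 21.82 mol
V(CO2) = nRT/P = 21.82 × 8.314 × 795 / 163 = 884.8 L

885 L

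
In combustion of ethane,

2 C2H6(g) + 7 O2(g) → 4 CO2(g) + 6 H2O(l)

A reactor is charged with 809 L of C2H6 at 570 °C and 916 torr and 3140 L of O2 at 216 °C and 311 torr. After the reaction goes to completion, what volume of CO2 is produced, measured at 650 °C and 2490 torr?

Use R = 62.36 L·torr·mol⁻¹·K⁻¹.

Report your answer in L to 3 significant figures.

n(C2H6) = PV/RT = (916 × 809) / (62.36 × 843.15) = 14.09 mol
n(O2) = PV/RT = (311 × 3140) / (62.36 × 489.15) = 32.01 mol
For 14.09 mol C2H6, stoichiometry requires (7/2) × 14.09 = 49.31 mol O2; 32.01 mol is available, so O2 is limiting.
n(CO2) = (4/7) × 32.01 = 18.29 mol
V(CO2) = nRT/P = 18.29 × 62.36 × 923.15 / 2490 = 422.9 L

423 L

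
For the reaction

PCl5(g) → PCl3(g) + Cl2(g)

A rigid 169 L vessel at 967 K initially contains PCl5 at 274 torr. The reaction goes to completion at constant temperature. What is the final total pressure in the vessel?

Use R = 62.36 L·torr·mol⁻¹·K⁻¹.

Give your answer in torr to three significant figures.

Since T and V are fixed, P_final/P_initial = n_final/n_initial = 2/1.
P_final = (2/1) × 274 = 548.0 torr

548 torr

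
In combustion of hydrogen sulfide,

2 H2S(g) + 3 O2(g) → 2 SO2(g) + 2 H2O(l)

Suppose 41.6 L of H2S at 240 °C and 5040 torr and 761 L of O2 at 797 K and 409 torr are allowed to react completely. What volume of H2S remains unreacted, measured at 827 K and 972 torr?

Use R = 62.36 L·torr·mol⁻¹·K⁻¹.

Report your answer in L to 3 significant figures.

126 L

n(H2S) = PV/RT = (5040 × 41.6) / (62.36 × 513.15) = 6.552 mol
n(O2) = PV/RT = (409 × 761) / (62.36 × 797) = 6.262 mol
For 6.552 mol H2S, stoichiometry requires (3/2) × 6.552 = 9.828 mol O2; 6.262 mol is available, so O2 is limiting.
n(H2S) consumed = (2/3) × 6.262 = 4.175 mol; remaining = 6.552 − 4.175 = 2.377 mol
V(H2S) = nRT/P = 2.377 × 62.36 × 827 / 972 = 126.1 L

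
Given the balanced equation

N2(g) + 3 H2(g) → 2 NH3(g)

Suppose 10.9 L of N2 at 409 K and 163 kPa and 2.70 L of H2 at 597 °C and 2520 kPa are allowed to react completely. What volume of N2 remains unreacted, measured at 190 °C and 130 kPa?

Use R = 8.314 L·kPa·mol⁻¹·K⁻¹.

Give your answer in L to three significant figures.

n(N2) = PV/RT = (163 × 10.9) / (8.314 × 409) = 0.5225 mol
n(H2) = PV/RT = (2520 × 2.70) / (8.314 × 870.15) = 0.9405 mol
For 0.5225 mol N2, stoichiometry requires (3/1) × 0.5225 = 1.567 mol H2; 0.9405 mol is available, so H2 is limiting.
n(N2) consumed = (1/3) × 0.9405 = 0.3135 mol; remaining = 0.5225 − 0.3135 = 0.2090 mol
V(N2) = nRT/P = 0.2090 × 8.314 × 463.15 / 130 = 6.191 L

6.19 L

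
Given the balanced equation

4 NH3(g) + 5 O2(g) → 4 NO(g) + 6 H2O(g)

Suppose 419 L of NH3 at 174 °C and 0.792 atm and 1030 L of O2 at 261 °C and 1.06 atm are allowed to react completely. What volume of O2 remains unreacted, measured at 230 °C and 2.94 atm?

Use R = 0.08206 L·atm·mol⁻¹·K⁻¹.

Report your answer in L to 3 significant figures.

191 L

n(NH3) = PV/RT = (0.792 × 419) / (0.08206 × 447.15) = 9.044 mol
n(O2) = PV/RT = (1.06 × 1030) / (0.08206 × 534.15) = 24.91 mol
For 9.044 mol NH3, stoichiometry requires (5/4) × 9.044 = 11.30 mol O2; 24.91 mol is available, so NH3 is limiting.
n(O2) consumed = (5/4) × 9.044 = 11.30 mol; remaining = 24.91 − 11.30 = 13.61 mol
V(O2) = nRT/P = 13.61 × 0.08206 × 503.15 / 2.94 = 191.1 L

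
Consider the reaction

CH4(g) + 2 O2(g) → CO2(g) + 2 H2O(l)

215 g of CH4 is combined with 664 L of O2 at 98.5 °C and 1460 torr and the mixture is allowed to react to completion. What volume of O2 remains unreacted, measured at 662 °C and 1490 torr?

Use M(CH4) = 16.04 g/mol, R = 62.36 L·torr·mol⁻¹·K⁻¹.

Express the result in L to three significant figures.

n(CH4) = 215 / 16.04 = 13.40 mol
n(O2) = PV/RT = (1460 × 664) / (62.36 × 371.65) = 41.83 mol
For 13.40 mol CH4, stoichiometry requires (2/1) × 13.40 = 26.80 mol O2; 41.83 mol is available, so CH4 is limiting.
n(O2) consumed = (2/1) × 13.40 = 26.80 mol; remaining = 41.83 − 26.80 = 15.03 mol
V(O2) = nRT/P = 15.03 × 62.36 × 935.15 / 1490 = 588.2 L

588 L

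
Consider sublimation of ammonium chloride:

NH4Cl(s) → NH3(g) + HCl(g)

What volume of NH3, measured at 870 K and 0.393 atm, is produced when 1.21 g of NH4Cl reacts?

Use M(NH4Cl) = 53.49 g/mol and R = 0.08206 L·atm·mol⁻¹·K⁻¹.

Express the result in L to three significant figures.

4.11 L

n(NH4Cl) = 1.210 / 53.49 = 0.02262 mol
n(NH3) = (1/1) × 0.02262 = 0.02262 mol
V = nRT/P = 0.02262 × 0.08206 × 870 / 0.393 = 4.109 L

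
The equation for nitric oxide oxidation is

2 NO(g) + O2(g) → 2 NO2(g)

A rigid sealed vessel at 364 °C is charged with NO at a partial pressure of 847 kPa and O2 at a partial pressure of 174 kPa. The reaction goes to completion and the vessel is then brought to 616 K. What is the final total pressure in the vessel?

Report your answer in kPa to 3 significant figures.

819 kPa

At constant V, partial pressures at 364 °C are proportional to moles, so apply stoichiometry directly to pressures.
P(O2) required for 847 kPa of NO = (1/2) × 847 = 423.5 kPa; available 174 kPa, so O2 is limiting.
P(NO) remaining = 847 − (2/1) × 174 = 499.0 kPa
P(gaseous products) = (2)/1 × 174 = 348.0 kPa
P_total at 364 °C = 499.0 + 348.0 = 847.0 kPa
Scaling to 616 K: P = 847.0 × 616/637.15 = 818.9 kPa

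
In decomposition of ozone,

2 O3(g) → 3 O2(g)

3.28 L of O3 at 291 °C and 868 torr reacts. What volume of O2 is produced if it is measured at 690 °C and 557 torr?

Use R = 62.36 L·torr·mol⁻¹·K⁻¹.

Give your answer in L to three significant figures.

13.1 L

n(O3) = PV/RT = (868 × 3.28) / (62.36 × 564.15) = 0.08093 mol
n(O2) = (3/2) × 0.08093 = 0.1214 mol
V = nRT/P = 0.1214 × 62.36 × 963.15 / 557 = 13.09 L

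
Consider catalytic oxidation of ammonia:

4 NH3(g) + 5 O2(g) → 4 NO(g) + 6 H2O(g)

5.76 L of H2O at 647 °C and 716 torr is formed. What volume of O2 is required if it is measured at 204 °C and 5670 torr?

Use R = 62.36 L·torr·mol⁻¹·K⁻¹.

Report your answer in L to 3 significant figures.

0.314 L

n(H2O) = PV/RT = (716 × 5.76) / (62.36 × 920.15) = 0.07187 mol
n(O2) = (5/6) × 0.07187 = 0.05989 mol
V = nRT/P = 0.05989 × 62.36 × 477.15 / 5670 = 0.3143 L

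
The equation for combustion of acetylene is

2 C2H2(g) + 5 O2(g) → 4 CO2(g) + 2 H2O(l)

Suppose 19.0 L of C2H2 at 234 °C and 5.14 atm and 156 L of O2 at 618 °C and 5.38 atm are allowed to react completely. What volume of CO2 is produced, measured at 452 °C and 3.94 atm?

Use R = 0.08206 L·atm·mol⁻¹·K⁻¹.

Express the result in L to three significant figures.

n(C2H2) = PV/RT = (5.14 × 19.0) / (0.08206 × 507.15) = 2.347 mol
n(O2) = PV/RT = (5.38 × 156) / (0.08206 × 891.15) = 11.48 mol
For 2.347 mol C2H2, stoichiometry requires (5/2) × 2.347 = 5.867 mol O2; 11.48 mol is available, so C2H2 is limiting.
n(CO2) = (4/2) × 2.347 = 4.694 mol
V(CO2) = nRT/P = 4.694 × 0.08206 × 725.15 / 3.94 = 70.89 L

70.9 L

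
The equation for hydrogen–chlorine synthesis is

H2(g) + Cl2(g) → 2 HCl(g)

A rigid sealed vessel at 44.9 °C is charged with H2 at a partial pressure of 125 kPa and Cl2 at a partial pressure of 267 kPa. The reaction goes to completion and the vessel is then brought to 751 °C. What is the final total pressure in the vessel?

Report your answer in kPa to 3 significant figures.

1260 kPa

Because the vessel is rigid and T is held at 44.9 °C, work the stoichiometry in partial pressures (P_i = n_iRT/V).
P(Cl2) required for 125 kPa of H2 = (1/1) × 125 = 125.0 kPa; available 267 kPa, so H2 is limiting.
P(Cl2) remaining = 267 − (1/1) × 125 = 142.0 kPa
P(gaseous products) = (2)/1 × 125 = 250.0 kPa
P_total at 44.9 °C = 142.0 + 250.0 = 392.0 kPa
Scaling to 751 °C: P = 392.0 × 1024.15/318.05 = 1262 kPa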